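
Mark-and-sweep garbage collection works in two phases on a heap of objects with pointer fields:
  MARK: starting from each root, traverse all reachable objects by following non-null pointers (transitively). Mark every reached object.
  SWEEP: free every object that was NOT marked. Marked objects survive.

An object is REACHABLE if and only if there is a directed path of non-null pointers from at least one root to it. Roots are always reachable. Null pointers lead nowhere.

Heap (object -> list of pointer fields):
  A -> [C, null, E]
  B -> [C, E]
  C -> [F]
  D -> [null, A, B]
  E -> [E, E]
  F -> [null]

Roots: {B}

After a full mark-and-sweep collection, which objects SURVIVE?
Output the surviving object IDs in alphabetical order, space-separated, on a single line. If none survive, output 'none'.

Answer: B C E F

Derivation:
Roots: B
Mark B: refs=C E, marked=B
Mark C: refs=F, marked=B C
Mark E: refs=E E, marked=B C E
Mark F: refs=null, marked=B C E F
Unmarked (collected): A D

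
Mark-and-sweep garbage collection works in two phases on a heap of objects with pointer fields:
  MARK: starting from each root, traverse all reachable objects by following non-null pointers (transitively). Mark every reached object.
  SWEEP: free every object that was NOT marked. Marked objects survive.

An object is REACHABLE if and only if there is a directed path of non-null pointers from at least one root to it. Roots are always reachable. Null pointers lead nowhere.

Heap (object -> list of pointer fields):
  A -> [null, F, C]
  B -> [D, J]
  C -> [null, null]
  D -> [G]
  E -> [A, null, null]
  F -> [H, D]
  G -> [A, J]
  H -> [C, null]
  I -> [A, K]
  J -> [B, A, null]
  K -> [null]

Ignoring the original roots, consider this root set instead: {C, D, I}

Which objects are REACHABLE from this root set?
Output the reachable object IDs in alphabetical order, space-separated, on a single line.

Answer: A B C D F G H I J K

Derivation:
Roots: C D I
Mark C: refs=null null, marked=C
Mark D: refs=G, marked=C D
Mark I: refs=A K, marked=C D I
Mark G: refs=A J, marked=C D G I
Mark A: refs=null F C, marked=A C D G I
Mark K: refs=null, marked=A C D G I K
Mark J: refs=B A null, marked=A C D G I J K
Mark F: refs=H D, marked=A C D F G I J K
Mark B: refs=D J, marked=A B C D F G I J K
Mark H: refs=C null, marked=A B C D F G H I J K
Unmarked (collected): E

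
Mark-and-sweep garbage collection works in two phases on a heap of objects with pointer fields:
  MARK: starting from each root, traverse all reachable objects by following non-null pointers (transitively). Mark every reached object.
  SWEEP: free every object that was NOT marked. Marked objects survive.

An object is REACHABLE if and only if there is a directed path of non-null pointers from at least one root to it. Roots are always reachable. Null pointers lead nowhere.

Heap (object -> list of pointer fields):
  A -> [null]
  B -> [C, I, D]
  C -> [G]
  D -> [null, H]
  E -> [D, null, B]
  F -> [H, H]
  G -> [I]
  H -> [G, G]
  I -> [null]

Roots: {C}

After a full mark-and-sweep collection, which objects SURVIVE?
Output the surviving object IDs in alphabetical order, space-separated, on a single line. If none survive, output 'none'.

Roots: C
Mark C: refs=G, marked=C
Mark G: refs=I, marked=C G
Mark I: refs=null, marked=C G I
Unmarked (collected): A B D E F H

Answer: C G I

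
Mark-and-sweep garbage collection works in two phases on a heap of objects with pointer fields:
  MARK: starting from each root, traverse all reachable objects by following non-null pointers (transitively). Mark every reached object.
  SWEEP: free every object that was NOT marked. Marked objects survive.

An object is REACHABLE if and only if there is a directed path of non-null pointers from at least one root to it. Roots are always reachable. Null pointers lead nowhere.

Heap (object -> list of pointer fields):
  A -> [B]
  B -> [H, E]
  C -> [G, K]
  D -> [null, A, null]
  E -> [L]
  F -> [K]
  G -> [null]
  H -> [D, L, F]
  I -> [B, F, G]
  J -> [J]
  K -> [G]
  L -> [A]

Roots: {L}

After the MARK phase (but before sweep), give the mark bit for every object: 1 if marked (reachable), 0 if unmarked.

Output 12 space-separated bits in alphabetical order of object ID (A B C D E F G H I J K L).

Roots: L
Mark L: refs=A, marked=L
Mark A: refs=B, marked=A L
Mark B: refs=H E, marked=A B L
Mark H: refs=D L F, marked=A B H L
Mark E: refs=L, marked=A B E H L
Mark D: refs=null A null, marked=A B D E H L
Mark F: refs=K, marked=A B D E F H L
Mark K: refs=G, marked=A B D E F H K L
Mark G: refs=null, marked=A B D E F G H K L
Unmarked (collected): C I J

Answer: 1 1 0 1 1 1 1 1 0 0 1 1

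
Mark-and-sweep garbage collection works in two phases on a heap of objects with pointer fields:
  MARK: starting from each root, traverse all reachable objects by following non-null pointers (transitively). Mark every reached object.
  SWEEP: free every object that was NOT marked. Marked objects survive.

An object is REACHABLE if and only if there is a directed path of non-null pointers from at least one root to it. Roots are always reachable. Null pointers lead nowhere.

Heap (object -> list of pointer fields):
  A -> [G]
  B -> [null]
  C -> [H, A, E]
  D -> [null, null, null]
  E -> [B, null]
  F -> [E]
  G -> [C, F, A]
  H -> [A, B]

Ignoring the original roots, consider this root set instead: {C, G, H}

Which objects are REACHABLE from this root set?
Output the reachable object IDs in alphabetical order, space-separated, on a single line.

Answer: A B C E F G H

Derivation:
Roots: C G H
Mark C: refs=H A E, marked=C
Mark G: refs=C F A, marked=C G
Mark H: refs=A B, marked=C G H
Mark A: refs=G, marked=A C G H
Mark E: refs=B null, marked=A C E G H
Mark F: refs=E, marked=A C E F G H
Mark B: refs=null, marked=A B C E F G H
Unmarked (collected): D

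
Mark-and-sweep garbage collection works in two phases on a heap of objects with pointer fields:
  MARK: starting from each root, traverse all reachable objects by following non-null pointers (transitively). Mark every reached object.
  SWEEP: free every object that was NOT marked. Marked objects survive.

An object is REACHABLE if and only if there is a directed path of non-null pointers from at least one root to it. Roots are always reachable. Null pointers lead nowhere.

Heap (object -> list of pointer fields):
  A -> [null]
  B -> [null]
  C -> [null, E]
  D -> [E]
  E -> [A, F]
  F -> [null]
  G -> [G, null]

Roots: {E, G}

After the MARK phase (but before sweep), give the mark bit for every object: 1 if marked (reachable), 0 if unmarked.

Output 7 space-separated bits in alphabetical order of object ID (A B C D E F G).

Answer: 1 0 0 0 1 1 1

Derivation:
Roots: E G
Mark E: refs=A F, marked=E
Mark G: refs=G null, marked=E G
Mark A: refs=null, marked=A E G
Mark F: refs=null, marked=A E F G
Unmarked (collected): B C D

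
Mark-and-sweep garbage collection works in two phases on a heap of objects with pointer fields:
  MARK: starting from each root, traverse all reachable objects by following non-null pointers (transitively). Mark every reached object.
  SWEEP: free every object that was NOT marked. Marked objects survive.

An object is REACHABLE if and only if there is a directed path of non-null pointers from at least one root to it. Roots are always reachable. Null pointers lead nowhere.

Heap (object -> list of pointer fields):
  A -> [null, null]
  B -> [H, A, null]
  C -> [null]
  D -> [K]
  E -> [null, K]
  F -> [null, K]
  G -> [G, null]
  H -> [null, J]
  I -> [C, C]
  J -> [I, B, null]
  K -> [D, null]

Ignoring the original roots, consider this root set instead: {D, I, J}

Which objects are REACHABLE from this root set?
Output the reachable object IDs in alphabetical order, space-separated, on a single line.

Roots: D I J
Mark D: refs=K, marked=D
Mark I: refs=C C, marked=D I
Mark J: refs=I B null, marked=D I J
Mark K: refs=D null, marked=D I J K
Mark C: refs=null, marked=C D I J K
Mark B: refs=H A null, marked=B C D I J K
Mark H: refs=null J, marked=B C D H I J K
Mark A: refs=null null, marked=A B C D H I J K
Unmarked (collected): E F G

Answer: A B C D H I J K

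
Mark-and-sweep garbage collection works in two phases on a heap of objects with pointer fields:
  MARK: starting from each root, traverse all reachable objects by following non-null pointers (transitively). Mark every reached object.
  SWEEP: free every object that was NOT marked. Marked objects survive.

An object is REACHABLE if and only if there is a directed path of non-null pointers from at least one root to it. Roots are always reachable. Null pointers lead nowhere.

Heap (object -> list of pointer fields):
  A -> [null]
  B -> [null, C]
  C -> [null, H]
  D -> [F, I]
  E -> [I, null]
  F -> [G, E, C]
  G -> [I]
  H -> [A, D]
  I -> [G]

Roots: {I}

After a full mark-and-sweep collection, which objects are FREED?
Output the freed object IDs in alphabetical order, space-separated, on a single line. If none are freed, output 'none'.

Roots: I
Mark I: refs=G, marked=I
Mark G: refs=I, marked=G I
Unmarked (collected): A B C D E F H

Answer: A B C D E F H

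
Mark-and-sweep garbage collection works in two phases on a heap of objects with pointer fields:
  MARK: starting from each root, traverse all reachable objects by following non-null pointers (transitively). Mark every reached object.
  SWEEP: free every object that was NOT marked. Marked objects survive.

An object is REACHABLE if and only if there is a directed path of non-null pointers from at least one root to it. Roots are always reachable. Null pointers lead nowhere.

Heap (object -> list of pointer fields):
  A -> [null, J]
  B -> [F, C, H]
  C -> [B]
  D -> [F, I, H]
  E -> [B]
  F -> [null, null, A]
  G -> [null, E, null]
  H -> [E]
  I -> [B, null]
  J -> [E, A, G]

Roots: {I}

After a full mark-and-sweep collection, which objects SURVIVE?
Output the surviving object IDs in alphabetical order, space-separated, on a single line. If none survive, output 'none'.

Answer: A B C E F G H I J

Derivation:
Roots: I
Mark I: refs=B null, marked=I
Mark B: refs=F C H, marked=B I
Mark F: refs=null null A, marked=B F I
Mark C: refs=B, marked=B C F I
Mark H: refs=E, marked=B C F H I
Mark A: refs=null J, marked=A B C F H I
Mark E: refs=B, marked=A B C E F H I
Mark J: refs=E A G, marked=A B C E F H I J
Mark G: refs=null E null, marked=A B C E F G H I J
Unmarked (collected): D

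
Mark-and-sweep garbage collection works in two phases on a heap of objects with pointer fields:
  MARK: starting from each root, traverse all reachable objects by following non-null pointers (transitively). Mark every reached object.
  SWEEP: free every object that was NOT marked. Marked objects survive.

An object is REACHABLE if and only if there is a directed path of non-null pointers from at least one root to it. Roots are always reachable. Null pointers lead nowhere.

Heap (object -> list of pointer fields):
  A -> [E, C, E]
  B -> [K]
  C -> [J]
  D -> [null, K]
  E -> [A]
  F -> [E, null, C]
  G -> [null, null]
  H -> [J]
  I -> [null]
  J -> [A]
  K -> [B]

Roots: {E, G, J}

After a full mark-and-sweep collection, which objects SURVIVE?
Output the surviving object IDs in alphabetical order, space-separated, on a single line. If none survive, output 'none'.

Roots: E G J
Mark E: refs=A, marked=E
Mark G: refs=null null, marked=E G
Mark J: refs=A, marked=E G J
Mark A: refs=E C E, marked=A E G J
Mark C: refs=J, marked=A C E G J
Unmarked (collected): B D F H I K

Answer: A C E G J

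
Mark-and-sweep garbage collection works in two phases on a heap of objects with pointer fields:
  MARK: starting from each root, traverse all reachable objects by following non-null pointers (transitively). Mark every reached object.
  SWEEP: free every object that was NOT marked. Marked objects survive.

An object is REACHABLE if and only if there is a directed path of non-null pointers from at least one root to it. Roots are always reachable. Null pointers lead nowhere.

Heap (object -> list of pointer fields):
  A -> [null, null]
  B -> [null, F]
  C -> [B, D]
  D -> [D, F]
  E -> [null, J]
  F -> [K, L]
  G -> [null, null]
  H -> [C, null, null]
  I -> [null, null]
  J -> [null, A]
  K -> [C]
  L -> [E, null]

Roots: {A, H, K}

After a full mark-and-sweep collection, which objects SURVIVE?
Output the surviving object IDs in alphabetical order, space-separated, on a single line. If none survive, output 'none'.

Roots: A H K
Mark A: refs=null null, marked=A
Mark H: refs=C null null, marked=A H
Mark K: refs=C, marked=A H K
Mark C: refs=B D, marked=A C H K
Mark B: refs=null F, marked=A B C H K
Mark D: refs=D F, marked=A B C D H K
Mark F: refs=K L, marked=A B C D F H K
Mark L: refs=E null, marked=A B C D F H K L
Mark E: refs=null J, marked=A B C D E F H K L
Mark J: refs=null A, marked=A B C D E F H J K L
Unmarked (collected): G I

Answer: A B C D E F H J K L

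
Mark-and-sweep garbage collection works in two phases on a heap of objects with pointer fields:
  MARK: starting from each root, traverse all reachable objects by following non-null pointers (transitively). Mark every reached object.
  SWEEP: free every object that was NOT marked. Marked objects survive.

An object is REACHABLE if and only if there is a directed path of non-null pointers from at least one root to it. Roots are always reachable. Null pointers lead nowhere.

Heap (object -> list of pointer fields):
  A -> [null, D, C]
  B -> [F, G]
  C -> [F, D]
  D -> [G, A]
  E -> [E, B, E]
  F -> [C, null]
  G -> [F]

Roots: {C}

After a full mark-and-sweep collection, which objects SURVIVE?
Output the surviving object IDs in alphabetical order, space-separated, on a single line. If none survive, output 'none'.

Roots: C
Mark C: refs=F D, marked=C
Mark F: refs=C null, marked=C F
Mark D: refs=G A, marked=C D F
Mark G: refs=F, marked=C D F G
Mark A: refs=null D C, marked=A C D F G
Unmarked (collected): B E

Answer: A C D F G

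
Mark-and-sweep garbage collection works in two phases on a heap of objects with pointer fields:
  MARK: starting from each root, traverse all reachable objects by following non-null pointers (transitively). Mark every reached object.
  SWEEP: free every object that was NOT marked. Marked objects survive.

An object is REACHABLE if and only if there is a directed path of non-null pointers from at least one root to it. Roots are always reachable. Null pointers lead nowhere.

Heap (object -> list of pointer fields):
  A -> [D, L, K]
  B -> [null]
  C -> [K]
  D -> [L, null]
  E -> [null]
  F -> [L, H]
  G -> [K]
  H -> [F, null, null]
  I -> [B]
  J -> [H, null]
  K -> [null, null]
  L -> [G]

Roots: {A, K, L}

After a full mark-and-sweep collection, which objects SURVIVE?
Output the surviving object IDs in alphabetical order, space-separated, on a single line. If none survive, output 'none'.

Roots: A K L
Mark A: refs=D L K, marked=A
Mark K: refs=null null, marked=A K
Mark L: refs=G, marked=A K L
Mark D: refs=L null, marked=A D K L
Mark G: refs=K, marked=A D G K L
Unmarked (collected): B C E F H I J

Answer: A D G K L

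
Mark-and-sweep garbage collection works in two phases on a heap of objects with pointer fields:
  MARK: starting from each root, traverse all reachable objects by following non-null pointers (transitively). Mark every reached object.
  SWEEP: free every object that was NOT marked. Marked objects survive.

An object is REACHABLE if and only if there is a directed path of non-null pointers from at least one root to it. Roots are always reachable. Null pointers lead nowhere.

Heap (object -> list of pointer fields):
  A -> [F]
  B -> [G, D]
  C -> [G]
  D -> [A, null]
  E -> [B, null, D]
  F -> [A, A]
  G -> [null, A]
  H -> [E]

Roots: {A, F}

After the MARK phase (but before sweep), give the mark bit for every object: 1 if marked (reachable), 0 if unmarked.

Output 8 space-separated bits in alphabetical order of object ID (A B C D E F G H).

Roots: A F
Mark A: refs=F, marked=A
Mark F: refs=A A, marked=A F
Unmarked (collected): B C D E G H

Answer: 1 0 0 0 0 1 0 0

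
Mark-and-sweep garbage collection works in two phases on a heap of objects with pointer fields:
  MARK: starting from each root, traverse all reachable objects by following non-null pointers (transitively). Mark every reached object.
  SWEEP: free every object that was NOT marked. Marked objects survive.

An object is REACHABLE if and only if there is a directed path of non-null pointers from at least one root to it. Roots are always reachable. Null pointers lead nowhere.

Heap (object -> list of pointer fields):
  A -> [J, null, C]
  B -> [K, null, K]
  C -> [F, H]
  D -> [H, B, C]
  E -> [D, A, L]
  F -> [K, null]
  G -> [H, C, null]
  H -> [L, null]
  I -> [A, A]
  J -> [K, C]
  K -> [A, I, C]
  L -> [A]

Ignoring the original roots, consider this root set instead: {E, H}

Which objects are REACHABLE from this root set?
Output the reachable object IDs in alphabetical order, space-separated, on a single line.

Answer: A B C D E F H I J K L

Derivation:
Roots: E H
Mark E: refs=D A L, marked=E
Mark H: refs=L null, marked=E H
Mark D: refs=H B C, marked=D E H
Mark A: refs=J null C, marked=A D E H
Mark L: refs=A, marked=A D E H L
Mark B: refs=K null K, marked=A B D E H L
Mark C: refs=F H, marked=A B C D E H L
Mark J: refs=K C, marked=A B C D E H J L
Mark K: refs=A I C, marked=A B C D E H J K L
Mark F: refs=K null, marked=A B C D E F H J K L
Mark I: refs=A A, marked=A B C D E F H I J K L
Unmarked (collected): G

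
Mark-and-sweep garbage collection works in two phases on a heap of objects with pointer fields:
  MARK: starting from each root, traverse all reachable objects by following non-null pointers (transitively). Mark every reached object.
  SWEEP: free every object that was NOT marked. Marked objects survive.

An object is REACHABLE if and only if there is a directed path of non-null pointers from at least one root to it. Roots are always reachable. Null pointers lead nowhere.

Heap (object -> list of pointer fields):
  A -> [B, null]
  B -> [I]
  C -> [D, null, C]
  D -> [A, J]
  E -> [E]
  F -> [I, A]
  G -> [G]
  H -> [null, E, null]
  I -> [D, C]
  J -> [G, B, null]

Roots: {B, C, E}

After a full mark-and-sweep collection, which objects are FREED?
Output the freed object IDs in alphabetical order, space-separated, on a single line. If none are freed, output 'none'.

Roots: B C E
Mark B: refs=I, marked=B
Mark C: refs=D null C, marked=B C
Mark E: refs=E, marked=B C E
Mark I: refs=D C, marked=B C E I
Mark D: refs=A J, marked=B C D E I
Mark A: refs=B null, marked=A B C D E I
Mark J: refs=G B null, marked=A B C D E I J
Mark G: refs=G, marked=A B C D E G I J
Unmarked (collected): F H

Answer: F H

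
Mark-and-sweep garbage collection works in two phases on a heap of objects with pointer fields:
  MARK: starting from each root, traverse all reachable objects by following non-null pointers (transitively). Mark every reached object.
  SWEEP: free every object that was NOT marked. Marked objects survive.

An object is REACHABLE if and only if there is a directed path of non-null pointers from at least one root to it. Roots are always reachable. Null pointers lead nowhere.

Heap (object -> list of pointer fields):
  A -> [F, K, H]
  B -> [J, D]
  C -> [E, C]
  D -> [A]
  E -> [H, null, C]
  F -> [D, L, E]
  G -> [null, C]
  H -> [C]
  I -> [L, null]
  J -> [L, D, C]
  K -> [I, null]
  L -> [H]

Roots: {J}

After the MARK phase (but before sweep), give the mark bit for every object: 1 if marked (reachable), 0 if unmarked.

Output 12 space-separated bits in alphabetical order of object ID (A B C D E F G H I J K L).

Answer: 1 0 1 1 1 1 0 1 1 1 1 1

Derivation:
Roots: J
Mark J: refs=L D C, marked=J
Mark L: refs=H, marked=J L
Mark D: refs=A, marked=D J L
Mark C: refs=E C, marked=C D J L
Mark H: refs=C, marked=C D H J L
Mark A: refs=F K H, marked=A C D H J L
Mark E: refs=H null C, marked=A C D E H J L
Mark F: refs=D L E, marked=A C D E F H J L
Mark K: refs=I null, marked=A C D E F H J K L
Mark I: refs=L null, marked=A C D E F H I J K L
Unmarked (collected): B G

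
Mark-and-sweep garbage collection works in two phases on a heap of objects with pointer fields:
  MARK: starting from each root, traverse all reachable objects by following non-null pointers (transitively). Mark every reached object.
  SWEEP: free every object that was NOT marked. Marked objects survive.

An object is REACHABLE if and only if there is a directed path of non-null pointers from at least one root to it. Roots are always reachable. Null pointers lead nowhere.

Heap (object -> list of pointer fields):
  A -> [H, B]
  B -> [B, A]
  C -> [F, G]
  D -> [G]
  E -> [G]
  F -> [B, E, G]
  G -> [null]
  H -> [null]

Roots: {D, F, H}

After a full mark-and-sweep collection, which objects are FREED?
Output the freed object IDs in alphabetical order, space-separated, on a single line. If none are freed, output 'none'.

Roots: D F H
Mark D: refs=G, marked=D
Mark F: refs=B E G, marked=D F
Mark H: refs=null, marked=D F H
Mark G: refs=null, marked=D F G H
Mark B: refs=B A, marked=B D F G H
Mark E: refs=G, marked=B D E F G H
Mark A: refs=H B, marked=A B D E F G H
Unmarked (collected): C

Answer: C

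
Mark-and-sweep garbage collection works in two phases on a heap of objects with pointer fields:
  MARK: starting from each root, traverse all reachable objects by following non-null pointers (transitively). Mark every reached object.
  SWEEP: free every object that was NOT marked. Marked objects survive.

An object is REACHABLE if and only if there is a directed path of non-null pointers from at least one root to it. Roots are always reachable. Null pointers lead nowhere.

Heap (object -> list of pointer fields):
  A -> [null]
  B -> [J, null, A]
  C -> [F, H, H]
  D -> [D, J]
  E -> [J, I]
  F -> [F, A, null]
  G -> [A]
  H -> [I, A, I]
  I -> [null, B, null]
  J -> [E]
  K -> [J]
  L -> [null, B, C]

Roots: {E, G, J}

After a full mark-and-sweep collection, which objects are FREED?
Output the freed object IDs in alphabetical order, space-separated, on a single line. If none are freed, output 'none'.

Answer: C D F H K L

Derivation:
Roots: E G J
Mark E: refs=J I, marked=E
Mark G: refs=A, marked=E G
Mark J: refs=E, marked=E G J
Mark I: refs=null B null, marked=E G I J
Mark A: refs=null, marked=A E G I J
Mark B: refs=J null A, marked=A B E G I J
Unmarked (collected): C D F H K L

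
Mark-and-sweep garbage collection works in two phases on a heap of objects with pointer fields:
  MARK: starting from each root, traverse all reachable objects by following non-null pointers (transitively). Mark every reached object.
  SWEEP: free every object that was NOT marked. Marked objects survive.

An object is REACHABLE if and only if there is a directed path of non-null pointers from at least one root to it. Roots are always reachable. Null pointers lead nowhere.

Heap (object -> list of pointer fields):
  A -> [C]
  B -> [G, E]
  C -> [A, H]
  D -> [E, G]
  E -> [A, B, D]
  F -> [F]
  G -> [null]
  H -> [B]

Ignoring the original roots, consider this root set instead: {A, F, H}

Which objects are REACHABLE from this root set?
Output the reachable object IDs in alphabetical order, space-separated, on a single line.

Roots: A F H
Mark A: refs=C, marked=A
Mark F: refs=F, marked=A F
Mark H: refs=B, marked=A F H
Mark C: refs=A H, marked=A C F H
Mark B: refs=G E, marked=A B C F H
Mark G: refs=null, marked=A B C F G H
Mark E: refs=A B D, marked=A B C E F G H
Mark D: refs=E G, marked=A B C D E F G H
Unmarked (collected): (none)

Answer: A B C D E F G H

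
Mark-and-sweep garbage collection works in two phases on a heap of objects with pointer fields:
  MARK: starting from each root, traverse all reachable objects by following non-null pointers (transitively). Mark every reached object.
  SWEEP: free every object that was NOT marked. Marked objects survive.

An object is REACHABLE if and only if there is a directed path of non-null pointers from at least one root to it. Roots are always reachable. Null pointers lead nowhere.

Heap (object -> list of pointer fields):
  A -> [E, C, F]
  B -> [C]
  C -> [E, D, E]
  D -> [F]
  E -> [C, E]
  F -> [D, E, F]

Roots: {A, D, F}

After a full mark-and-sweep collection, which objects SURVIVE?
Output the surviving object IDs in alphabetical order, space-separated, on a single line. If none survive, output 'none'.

Answer: A C D E F

Derivation:
Roots: A D F
Mark A: refs=E C F, marked=A
Mark D: refs=F, marked=A D
Mark F: refs=D E F, marked=A D F
Mark E: refs=C E, marked=A D E F
Mark C: refs=E D E, marked=A C D E F
Unmarked (collected): B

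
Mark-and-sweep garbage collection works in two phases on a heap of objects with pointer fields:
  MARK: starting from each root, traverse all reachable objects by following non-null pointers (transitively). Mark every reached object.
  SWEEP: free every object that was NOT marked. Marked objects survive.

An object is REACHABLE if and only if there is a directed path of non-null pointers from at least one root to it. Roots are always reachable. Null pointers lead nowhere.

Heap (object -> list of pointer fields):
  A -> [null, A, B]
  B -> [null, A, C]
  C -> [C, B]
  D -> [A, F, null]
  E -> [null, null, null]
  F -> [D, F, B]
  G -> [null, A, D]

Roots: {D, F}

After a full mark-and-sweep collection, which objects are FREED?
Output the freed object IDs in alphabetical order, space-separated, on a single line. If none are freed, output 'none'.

Answer: E G

Derivation:
Roots: D F
Mark D: refs=A F null, marked=D
Mark F: refs=D F B, marked=D F
Mark A: refs=null A B, marked=A D F
Mark B: refs=null A C, marked=A B D F
Mark C: refs=C B, marked=A B C D F
Unmarked (collected): E G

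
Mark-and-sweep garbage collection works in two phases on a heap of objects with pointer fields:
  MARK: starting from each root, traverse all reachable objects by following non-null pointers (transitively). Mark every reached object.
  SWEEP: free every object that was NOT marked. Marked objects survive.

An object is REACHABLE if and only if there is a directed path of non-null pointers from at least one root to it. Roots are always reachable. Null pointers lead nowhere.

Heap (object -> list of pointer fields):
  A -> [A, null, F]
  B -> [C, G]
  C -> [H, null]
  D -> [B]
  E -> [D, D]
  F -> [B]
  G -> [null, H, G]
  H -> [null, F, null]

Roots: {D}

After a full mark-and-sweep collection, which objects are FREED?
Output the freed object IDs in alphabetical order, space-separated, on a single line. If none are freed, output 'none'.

Answer: A E

Derivation:
Roots: D
Mark D: refs=B, marked=D
Mark B: refs=C G, marked=B D
Mark C: refs=H null, marked=B C D
Mark G: refs=null H G, marked=B C D G
Mark H: refs=null F null, marked=B C D G H
Mark F: refs=B, marked=B C D F G H
Unmarked (collected): A E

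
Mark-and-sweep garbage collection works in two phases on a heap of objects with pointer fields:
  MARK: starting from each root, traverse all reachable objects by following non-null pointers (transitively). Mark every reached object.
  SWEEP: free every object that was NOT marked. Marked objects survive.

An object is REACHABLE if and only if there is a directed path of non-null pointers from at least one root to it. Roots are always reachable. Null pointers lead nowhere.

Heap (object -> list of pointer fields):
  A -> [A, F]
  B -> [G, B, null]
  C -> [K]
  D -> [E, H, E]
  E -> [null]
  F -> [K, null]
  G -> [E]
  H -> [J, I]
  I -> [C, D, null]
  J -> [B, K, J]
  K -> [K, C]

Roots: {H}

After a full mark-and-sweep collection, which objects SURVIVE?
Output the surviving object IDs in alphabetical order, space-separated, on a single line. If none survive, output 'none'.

Roots: H
Mark H: refs=J I, marked=H
Mark J: refs=B K J, marked=H J
Mark I: refs=C D null, marked=H I J
Mark B: refs=G B null, marked=B H I J
Mark K: refs=K C, marked=B H I J K
Mark C: refs=K, marked=B C H I J K
Mark D: refs=E H E, marked=B C D H I J K
Mark G: refs=E, marked=B C D G H I J K
Mark E: refs=null, marked=B C D E G H I J K
Unmarked (collected): A F

Answer: B C D E G H I J K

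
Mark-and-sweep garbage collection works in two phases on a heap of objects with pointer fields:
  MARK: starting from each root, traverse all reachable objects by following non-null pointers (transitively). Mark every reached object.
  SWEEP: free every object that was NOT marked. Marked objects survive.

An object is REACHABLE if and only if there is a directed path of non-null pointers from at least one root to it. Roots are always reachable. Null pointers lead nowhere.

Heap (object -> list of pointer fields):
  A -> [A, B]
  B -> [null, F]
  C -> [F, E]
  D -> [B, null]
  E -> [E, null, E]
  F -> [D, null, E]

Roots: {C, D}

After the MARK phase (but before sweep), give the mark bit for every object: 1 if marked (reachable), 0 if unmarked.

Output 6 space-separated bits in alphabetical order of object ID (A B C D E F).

Answer: 0 1 1 1 1 1

Derivation:
Roots: C D
Mark C: refs=F E, marked=C
Mark D: refs=B null, marked=C D
Mark F: refs=D null E, marked=C D F
Mark E: refs=E null E, marked=C D E F
Mark B: refs=null F, marked=B C D E F
Unmarked (collected): A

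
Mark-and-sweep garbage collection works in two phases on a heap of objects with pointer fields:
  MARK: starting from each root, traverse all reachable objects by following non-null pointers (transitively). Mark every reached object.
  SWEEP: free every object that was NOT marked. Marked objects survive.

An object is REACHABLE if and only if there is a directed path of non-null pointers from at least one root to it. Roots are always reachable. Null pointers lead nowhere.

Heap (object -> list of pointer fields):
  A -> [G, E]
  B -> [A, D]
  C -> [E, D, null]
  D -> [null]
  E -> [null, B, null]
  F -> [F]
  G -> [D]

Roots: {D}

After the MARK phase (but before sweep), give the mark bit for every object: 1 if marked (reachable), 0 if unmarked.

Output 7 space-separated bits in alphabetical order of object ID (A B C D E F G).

Answer: 0 0 0 1 0 0 0

Derivation:
Roots: D
Mark D: refs=null, marked=D
Unmarked (collected): A B C E F G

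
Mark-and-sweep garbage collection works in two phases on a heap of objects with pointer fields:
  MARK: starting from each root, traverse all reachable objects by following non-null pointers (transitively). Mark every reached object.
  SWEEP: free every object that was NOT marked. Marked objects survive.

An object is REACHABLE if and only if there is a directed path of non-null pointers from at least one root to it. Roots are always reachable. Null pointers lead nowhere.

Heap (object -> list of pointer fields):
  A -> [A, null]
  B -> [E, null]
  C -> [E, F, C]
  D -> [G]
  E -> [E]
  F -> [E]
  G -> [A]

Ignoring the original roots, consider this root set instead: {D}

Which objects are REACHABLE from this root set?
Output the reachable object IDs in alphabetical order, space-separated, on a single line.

Answer: A D G

Derivation:
Roots: D
Mark D: refs=G, marked=D
Mark G: refs=A, marked=D G
Mark A: refs=A null, marked=A D G
Unmarked (collected): B C E F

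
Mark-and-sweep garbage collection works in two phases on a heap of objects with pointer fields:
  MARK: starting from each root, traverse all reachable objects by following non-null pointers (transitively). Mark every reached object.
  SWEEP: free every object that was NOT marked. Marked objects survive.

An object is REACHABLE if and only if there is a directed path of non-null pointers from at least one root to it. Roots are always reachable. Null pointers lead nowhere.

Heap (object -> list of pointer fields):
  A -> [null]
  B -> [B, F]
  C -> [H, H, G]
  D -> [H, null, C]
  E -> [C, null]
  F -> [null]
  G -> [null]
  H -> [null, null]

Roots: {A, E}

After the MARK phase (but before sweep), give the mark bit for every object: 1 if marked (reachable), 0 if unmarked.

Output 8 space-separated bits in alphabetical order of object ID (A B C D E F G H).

Answer: 1 0 1 0 1 0 1 1

Derivation:
Roots: A E
Mark A: refs=null, marked=A
Mark E: refs=C null, marked=A E
Mark C: refs=H H G, marked=A C E
Mark H: refs=null null, marked=A C E H
Mark G: refs=null, marked=A C E G H
Unmarked (collected): B D F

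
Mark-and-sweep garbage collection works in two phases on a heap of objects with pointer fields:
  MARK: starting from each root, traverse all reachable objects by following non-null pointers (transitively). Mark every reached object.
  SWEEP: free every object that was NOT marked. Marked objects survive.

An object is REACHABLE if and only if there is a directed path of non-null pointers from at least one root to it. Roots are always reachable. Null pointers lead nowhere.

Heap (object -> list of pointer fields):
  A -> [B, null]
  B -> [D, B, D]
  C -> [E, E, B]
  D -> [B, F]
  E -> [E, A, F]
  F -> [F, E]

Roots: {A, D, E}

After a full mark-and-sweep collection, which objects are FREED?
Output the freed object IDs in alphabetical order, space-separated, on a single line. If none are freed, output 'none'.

Answer: C

Derivation:
Roots: A D E
Mark A: refs=B null, marked=A
Mark D: refs=B F, marked=A D
Mark E: refs=E A F, marked=A D E
Mark B: refs=D B D, marked=A B D E
Mark F: refs=F E, marked=A B D E F
Unmarked (collected): C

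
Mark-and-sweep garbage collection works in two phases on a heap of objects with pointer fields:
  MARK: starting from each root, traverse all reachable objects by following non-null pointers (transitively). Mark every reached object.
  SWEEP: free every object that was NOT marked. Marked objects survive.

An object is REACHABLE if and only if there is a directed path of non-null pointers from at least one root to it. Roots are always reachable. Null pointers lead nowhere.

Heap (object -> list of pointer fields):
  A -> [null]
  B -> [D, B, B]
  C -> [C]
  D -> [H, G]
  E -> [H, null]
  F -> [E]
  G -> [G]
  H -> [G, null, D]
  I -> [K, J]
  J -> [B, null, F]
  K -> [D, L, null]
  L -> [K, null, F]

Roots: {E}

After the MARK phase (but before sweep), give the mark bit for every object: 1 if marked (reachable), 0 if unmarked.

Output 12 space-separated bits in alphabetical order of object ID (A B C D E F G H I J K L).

Answer: 0 0 0 1 1 0 1 1 0 0 0 0

Derivation:
Roots: E
Mark E: refs=H null, marked=E
Mark H: refs=G null D, marked=E H
Mark G: refs=G, marked=E G H
Mark D: refs=H G, marked=D E G H
Unmarked (collected): A B C F I J K L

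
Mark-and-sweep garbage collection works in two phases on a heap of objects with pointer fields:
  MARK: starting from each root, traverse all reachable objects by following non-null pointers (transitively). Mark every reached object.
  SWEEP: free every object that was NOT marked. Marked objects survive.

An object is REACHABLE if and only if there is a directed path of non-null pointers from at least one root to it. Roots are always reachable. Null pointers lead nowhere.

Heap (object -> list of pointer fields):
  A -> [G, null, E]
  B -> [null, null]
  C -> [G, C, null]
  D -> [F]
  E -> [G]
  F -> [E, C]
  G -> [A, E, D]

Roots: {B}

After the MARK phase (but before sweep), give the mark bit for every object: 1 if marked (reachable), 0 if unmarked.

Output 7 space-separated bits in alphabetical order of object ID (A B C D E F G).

Answer: 0 1 0 0 0 0 0

Derivation:
Roots: B
Mark B: refs=null null, marked=B
Unmarked (collected): A C D E F G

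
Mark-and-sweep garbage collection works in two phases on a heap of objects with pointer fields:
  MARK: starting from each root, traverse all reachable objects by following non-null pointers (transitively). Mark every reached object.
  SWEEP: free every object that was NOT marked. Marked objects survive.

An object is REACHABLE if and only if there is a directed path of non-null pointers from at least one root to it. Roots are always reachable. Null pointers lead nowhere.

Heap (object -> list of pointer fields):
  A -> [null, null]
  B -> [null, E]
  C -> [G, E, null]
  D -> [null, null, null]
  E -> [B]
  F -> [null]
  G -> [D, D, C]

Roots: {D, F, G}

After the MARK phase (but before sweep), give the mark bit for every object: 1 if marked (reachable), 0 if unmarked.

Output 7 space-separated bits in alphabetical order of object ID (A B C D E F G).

Answer: 0 1 1 1 1 1 1

Derivation:
Roots: D F G
Mark D: refs=null null null, marked=D
Mark F: refs=null, marked=D F
Mark G: refs=D D C, marked=D F G
Mark C: refs=G E null, marked=C D F G
Mark E: refs=B, marked=C D E F G
Mark B: refs=null E, marked=B C D E F G
Unmarked (collected): A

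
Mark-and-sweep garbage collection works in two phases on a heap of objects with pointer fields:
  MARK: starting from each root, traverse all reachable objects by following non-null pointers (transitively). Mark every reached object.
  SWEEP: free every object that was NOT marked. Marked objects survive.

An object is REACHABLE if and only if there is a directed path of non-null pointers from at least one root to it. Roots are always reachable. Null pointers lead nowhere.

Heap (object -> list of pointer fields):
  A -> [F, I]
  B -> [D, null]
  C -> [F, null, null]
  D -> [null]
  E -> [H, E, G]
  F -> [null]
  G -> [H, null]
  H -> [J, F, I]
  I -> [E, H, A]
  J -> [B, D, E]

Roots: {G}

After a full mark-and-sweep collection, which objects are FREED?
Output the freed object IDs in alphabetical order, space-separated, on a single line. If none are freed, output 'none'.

Answer: C

Derivation:
Roots: G
Mark G: refs=H null, marked=G
Mark H: refs=J F I, marked=G H
Mark J: refs=B D E, marked=G H J
Mark F: refs=null, marked=F G H J
Mark I: refs=E H A, marked=F G H I J
Mark B: refs=D null, marked=B F G H I J
Mark D: refs=null, marked=B D F G H I J
Mark E: refs=H E G, marked=B D E F G H I J
Mark A: refs=F I, marked=A B D E F G H I J
Unmarked (collected): C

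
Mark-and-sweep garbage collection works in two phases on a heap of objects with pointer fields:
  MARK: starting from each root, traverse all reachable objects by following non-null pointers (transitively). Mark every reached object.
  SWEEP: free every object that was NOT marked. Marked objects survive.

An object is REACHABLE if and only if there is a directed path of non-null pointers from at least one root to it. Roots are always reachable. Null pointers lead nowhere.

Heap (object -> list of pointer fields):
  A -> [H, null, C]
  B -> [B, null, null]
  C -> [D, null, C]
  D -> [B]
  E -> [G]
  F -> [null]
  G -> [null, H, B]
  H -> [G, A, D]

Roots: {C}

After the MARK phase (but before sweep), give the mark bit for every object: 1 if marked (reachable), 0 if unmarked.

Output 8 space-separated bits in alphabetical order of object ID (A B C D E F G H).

Roots: C
Mark C: refs=D null C, marked=C
Mark D: refs=B, marked=C D
Mark B: refs=B null null, marked=B C D
Unmarked (collected): A E F G H

Answer: 0 1 1 1 0 0 0 0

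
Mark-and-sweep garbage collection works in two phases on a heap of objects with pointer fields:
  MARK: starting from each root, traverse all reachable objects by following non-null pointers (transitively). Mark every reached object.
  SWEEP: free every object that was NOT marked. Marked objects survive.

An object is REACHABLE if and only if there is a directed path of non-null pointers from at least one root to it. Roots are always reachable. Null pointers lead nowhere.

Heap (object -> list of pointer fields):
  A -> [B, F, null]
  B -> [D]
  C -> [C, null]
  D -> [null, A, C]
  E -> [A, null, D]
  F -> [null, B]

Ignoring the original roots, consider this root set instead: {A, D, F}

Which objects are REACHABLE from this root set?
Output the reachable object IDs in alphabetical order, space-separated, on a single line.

Roots: A D F
Mark A: refs=B F null, marked=A
Mark D: refs=null A C, marked=A D
Mark F: refs=null B, marked=A D F
Mark B: refs=D, marked=A B D F
Mark C: refs=C null, marked=A B C D F
Unmarked (collected): E

Answer: A B C D F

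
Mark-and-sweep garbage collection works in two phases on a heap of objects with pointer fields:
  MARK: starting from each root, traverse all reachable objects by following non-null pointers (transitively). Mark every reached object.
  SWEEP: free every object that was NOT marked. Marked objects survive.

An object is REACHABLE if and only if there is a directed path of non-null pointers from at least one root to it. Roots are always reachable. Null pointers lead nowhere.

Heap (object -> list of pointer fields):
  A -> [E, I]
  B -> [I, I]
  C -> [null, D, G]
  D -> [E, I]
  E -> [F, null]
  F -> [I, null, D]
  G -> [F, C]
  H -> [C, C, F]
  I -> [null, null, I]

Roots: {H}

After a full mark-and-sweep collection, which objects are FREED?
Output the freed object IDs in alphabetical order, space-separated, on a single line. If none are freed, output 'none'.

Answer: A B

Derivation:
Roots: H
Mark H: refs=C C F, marked=H
Mark C: refs=null D G, marked=C H
Mark F: refs=I null D, marked=C F H
Mark D: refs=E I, marked=C D F H
Mark G: refs=F C, marked=C D F G H
Mark I: refs=null null I, marked=C D F G H I
Mark E: refs=F null, marked=C D E F G H I
Unmarked (collected): A B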